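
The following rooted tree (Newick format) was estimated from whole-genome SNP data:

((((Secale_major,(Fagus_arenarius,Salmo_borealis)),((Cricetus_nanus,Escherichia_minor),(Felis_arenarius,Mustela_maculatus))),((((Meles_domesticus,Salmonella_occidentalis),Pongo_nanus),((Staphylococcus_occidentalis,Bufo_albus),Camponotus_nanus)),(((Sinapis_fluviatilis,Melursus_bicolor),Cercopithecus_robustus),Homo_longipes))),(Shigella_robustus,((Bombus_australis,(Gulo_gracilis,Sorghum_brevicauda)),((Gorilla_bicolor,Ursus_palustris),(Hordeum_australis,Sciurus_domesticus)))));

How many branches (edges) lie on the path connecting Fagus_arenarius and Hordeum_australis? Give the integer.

10

The MRCA of Fagus_arenarius and Hordeum_australis is the root of the tree.
From Fagus_arenarius up to that node: 5 branches. From Hordeum_australis up to the same node: 5 branches. Total: 5 + 5 = 10.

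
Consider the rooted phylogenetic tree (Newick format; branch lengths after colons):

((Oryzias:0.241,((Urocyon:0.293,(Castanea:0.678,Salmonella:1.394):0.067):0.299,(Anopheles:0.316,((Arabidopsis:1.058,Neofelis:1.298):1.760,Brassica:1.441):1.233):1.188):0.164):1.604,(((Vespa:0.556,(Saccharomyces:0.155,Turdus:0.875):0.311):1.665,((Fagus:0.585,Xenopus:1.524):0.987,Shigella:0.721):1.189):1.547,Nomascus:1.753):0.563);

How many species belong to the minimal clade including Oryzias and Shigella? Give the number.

The MRCA of Oryzias and Shigella is the root, so the clade is the entire tree.
That clade contains 15 terminal taxa: Anopheles, Arabidopsis, Brassica, Castanea, Fagus, Neofelis, Nomascus, Oryzias, Saccharomyces, Salmonella, Shigella, Turdus, Urocyon, Vespa, Xenopus.

15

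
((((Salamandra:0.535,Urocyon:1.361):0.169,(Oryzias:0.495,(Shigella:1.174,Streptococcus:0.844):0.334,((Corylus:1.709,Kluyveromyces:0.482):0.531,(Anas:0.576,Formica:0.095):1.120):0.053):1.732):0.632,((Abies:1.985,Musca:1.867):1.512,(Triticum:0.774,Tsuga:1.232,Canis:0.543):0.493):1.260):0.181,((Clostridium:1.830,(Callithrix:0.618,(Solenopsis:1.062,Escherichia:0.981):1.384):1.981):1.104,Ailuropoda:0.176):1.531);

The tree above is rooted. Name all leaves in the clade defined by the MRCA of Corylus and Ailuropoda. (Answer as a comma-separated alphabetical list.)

Abies, Ailuropoda, Anas, Callithrix, Canis, Clostridium, Corylus, Escherichia, Formica, Kluyveromyces, Musca, Oryzias, Salamandra, Shigella, Solenopsis, Streptococcus, Triticum, Tsuga, Urocyon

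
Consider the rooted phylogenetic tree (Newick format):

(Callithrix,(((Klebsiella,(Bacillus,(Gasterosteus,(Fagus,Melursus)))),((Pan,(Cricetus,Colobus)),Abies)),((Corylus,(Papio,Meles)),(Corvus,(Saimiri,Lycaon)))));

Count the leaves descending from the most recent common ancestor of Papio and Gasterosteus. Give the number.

15

The MRCA of Papio and Gasterosteus is the node subtending (((Klebsiella,(Bacillus,(Gasterosteus,(Fagus,Melursus)))),((Pan,(Cricetus,Colobus)),Abies)),((Corylus,(Papio,Meles)),(Corvus,(Saimiri,Lycaon)))).
That clade contains 15 terminal taxa: Abies, Bacillus, Colobus, Corvus, Corylus, Cricetus, Fagus, Gasterosteus, Klebsiella, Lycaon, Meles, Melursus, Pan, Papio, Saimiri.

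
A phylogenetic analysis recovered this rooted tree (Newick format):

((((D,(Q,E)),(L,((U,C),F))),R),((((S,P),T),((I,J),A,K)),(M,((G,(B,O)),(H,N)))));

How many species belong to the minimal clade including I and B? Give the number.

The MRCA of I and B is the node subtending ((((S,P),T),((I,J),A,K)),(M,((G,(B,O)),(H,N)))).
That clade contains 13 terminal taxa: A, B, G, H, I, J, K, M, N, O, P, S, T.

13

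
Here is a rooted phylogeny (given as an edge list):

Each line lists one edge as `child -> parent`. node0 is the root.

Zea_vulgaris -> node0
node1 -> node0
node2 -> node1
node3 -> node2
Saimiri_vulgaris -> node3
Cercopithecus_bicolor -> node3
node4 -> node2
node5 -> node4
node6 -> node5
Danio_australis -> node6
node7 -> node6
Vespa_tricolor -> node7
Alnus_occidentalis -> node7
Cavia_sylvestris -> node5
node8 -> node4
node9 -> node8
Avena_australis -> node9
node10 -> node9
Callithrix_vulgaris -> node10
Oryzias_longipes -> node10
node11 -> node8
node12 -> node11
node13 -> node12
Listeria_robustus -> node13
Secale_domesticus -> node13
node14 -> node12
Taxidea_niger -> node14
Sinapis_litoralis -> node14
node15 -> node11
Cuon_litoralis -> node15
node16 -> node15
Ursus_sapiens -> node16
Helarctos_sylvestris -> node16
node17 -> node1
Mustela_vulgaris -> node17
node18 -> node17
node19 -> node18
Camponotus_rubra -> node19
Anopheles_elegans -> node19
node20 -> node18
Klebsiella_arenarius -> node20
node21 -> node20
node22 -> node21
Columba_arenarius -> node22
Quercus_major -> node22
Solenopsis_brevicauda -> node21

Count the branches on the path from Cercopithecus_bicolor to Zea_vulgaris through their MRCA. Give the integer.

The MRCA of Cercopithecus_bicolor and Zea_vulgaris is the root of the tree.
From Cercopithecus_bicolor up to that node: 4 branches. From Zea_vulgaris up to the same node: 1 branch. Total: 4 + 1 = 5.

5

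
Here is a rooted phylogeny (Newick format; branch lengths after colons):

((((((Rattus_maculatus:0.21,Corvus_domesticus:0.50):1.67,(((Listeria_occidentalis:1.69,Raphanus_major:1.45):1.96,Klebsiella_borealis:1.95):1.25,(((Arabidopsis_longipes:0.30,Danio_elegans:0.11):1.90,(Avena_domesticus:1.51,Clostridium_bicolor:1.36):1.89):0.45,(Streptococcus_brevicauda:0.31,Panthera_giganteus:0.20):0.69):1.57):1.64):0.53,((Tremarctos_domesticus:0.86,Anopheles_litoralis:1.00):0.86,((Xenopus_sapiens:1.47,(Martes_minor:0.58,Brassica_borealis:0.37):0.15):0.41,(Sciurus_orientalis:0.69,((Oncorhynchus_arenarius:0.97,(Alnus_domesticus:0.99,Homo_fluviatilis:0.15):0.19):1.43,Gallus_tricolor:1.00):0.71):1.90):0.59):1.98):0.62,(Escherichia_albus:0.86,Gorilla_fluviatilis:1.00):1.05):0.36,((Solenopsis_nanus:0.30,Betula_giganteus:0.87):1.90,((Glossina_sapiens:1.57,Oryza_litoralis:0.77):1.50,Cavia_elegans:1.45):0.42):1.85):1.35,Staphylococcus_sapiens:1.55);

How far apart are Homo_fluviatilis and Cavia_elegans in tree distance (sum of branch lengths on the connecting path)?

The path runs Homo_fluviatilis → … → MRCA → … → Cavia_elegans; the MRCA is the node subtending (((((Rattus_maculatus,Corvus_domesticus),(((Listeria_occidentalis,Raphanus_major),Klebsiella_borealis),(((Arabidopsis_longipes,Danio_elegans),(Avena_domesticus,Clostridium_bicolor)),(Streptococcus_brevicauda,Panthera_giganteus)))),((Tremarctos_domesticus,Anopheles_litoralis),((Xenopus_sapiens,(Martes_minor,Brassica_borealis)),(Sciurus_orientalis,((Oncorhynchus_arenarius,(Alnus_domesticus,Homo_fluviatilis)),Gallus_tricolor))))),(Escherichia_albus,Gorilla_fluviatilis)),((Solenopsis_nanus,Betula_giganteus),((Glossina_sapiens,Oryza_litoralis),Cavia_elegans))).
Branch lengths along that path: 0.15 + 0.19 + 1.43 + 0.71 + 1.90 + 0.59 + 1.98 + 0.62 + 0.36 + 1.85 + 0.42 + 1.45 = 11.65.

11.65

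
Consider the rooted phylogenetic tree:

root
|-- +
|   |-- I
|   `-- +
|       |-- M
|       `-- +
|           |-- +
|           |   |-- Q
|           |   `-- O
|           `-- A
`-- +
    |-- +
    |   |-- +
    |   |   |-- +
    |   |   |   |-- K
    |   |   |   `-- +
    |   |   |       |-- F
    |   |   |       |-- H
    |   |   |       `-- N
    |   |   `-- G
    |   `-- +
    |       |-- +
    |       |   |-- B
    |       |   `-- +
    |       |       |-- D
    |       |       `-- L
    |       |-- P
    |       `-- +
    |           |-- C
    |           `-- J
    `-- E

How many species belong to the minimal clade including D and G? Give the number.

The MRCA of D and G is the node subtending (((K,(F,H,N)),G),((B,(D,L)),P,(C,J))).
That clade contains 11 terminal taxa: B, C, D, F, G, H, J, K, L, N, P.

11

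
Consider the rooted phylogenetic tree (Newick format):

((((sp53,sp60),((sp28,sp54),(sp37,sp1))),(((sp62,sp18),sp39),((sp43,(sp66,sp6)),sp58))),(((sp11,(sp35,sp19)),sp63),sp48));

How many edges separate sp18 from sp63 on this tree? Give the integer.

8

The MRCA of sp18 and sp63 is the root of the tree.
From sp18 up to that node: 5 branches. From sp63 up to the same node: 3 branches. Total: 5 + 3 = 8.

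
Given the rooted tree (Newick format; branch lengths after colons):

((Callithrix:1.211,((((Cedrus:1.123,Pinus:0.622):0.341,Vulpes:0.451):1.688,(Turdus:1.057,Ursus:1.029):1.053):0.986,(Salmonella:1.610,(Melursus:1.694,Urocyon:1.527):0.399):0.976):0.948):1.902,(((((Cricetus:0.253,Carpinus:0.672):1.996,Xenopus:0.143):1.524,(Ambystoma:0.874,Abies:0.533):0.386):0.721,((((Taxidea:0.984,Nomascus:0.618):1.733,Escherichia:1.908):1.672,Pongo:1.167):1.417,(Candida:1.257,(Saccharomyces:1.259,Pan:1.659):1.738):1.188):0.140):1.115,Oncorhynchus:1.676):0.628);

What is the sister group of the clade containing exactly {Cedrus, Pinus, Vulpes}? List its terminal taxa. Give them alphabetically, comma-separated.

The clade containing exactly {Cedrus, Pinus, Vulpes} attaches to the tree at the node subtending (((Cedrus,Pinus),Vulpes),(Turdus,Ursus)).
The other lineage descending from that same node — the sister group — is (Turdus,Ursus); its 2 tips in alphabetical order are the answer.

Turdus, Ursus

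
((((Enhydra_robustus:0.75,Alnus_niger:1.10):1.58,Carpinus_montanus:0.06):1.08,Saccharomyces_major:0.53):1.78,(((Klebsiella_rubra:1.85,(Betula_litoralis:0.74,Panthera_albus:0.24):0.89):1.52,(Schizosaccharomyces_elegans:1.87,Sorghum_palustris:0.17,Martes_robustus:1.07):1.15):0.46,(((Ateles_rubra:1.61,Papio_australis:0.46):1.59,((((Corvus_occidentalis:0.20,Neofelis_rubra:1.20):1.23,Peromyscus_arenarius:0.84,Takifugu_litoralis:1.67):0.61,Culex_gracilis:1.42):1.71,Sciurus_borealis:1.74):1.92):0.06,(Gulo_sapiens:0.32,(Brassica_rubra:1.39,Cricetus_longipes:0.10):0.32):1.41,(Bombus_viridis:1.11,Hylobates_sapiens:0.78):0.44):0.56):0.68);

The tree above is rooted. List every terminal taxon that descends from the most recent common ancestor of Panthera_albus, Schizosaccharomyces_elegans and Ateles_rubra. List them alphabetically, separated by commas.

Tracing Panthera_albus: it sits inside (Betula_litoralis,Panthera_albus).
Tracing Schizosaccharomyces_elegans: it sits inside (Schizosaccharomyces_elegans,Sorghum_palustris,Martes_robustus).
Tracing Ateles_rubra: it sits inside (Ateles_rubra,Papio_australis).
The smallest clade enclosing all 3 is (((Klebsiella_rubra,(Betula_litoralis,Panthera_albus)),(Schizosaccharomyces_elegans,Sorghum_palustris,Martes_robustus)),(((Ateles_rubra,Papio_australis),((((Corvus_occidentalis,Neofelis_rubra),Peromyscus_arenarius,Takifugu_litoralis),Culex_gracilis),Sciurus_borealis)),(Gulo_sapiens,(Brassica_rubra,Cricetus_longipes)),(Bombus_viridis,Hylobates_sapiens))); the answer is its 19 terminal taxa in alphabetical order.

Ateles_rubra, Betula_litoralis, Bombus_viridis, Brassica_rubra, Corvus_occidentalis, Cricetus_longipes, Culex_gracilis, Gulo_sapiens, Hylobates_sapiens, Klebsiella_rubra, Martes_robustus, Neofelis_rubra, Panthera_albus, Papio_australis, Peromyscus_arenarius, Schizosaccharomyces_elegans, Sciurus_borealis, Sorghum_palustris, Takifugu_litoralis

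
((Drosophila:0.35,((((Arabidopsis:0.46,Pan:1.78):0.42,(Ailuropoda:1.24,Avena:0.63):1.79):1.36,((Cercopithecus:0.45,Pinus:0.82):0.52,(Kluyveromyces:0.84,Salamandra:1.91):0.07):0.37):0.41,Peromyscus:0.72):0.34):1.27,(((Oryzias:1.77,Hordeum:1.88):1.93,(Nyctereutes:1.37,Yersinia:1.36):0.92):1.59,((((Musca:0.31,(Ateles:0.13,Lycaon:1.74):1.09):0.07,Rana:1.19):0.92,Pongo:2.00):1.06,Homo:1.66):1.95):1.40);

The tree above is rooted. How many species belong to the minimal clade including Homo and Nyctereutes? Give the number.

10

The MRCA of Homo and Nyctereutes is the node subtending (((Oryzias,Hordeum),(Nyctereutes,Yersinia)),((((Musca,(Ateles,Lycaon)),Rana),Pongo),Homo)).
That clade contains 10 terminal taxa: Ateles, Homo, Hordeum, Lycaon, Musca, Nyctereutes, Oryzias, Pongo, Rana, Yersinia.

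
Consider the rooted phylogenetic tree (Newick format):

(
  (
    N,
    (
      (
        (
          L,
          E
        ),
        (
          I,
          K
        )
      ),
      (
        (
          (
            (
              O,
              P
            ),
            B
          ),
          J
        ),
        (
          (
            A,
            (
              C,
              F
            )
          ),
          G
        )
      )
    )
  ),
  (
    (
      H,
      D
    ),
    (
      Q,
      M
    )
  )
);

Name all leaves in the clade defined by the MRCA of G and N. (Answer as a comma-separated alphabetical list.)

Tracing G: it sits inside ((A,(C,F)),G).
Tracing N: it sits inside (N,(((L,E),(I,K)),((((O,P),B),J),((A,(C,F)),G)))).
The smallest clade enclosing both is (N,(((L,E),(I,K)),((((O,P),B),J),((A,(C,F)),G)))); the answer is its 13 terminal taxa in alphabetical order.

A, B, C, E, F, G, I, J, K, L, N, O, P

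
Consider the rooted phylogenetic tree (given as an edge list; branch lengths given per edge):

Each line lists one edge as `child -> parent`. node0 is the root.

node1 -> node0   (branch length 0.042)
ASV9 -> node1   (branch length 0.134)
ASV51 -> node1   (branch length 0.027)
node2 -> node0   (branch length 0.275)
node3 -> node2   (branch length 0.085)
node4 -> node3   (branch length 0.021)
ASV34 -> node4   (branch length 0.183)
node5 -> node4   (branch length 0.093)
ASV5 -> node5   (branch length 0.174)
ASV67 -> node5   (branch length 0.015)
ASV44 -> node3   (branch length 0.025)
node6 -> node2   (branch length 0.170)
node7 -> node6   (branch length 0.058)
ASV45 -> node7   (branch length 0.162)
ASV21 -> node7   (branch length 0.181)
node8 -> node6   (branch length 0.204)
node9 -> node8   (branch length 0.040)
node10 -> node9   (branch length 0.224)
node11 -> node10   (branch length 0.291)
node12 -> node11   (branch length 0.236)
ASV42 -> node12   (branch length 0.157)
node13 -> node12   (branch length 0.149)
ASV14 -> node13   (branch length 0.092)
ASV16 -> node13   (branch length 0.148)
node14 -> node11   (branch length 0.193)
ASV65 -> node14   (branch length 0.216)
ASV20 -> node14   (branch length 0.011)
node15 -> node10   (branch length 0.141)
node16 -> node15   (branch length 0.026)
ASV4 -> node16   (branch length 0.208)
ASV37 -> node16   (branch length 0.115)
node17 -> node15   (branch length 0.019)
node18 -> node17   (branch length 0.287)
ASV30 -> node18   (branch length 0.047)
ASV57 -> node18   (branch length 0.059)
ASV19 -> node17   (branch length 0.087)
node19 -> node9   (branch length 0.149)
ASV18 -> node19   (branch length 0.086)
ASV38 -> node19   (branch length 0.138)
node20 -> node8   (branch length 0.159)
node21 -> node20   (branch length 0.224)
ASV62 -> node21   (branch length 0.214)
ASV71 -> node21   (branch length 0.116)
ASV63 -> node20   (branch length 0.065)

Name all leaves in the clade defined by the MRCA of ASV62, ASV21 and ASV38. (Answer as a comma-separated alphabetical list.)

ASV14, ASV16, ASV18, ASV19, ASV20, ASV21, ASV30, ASV37, ASV38, ASV4, ASV42, ASV45, ASV57, ASV62, ASV63, ASV65, ASV71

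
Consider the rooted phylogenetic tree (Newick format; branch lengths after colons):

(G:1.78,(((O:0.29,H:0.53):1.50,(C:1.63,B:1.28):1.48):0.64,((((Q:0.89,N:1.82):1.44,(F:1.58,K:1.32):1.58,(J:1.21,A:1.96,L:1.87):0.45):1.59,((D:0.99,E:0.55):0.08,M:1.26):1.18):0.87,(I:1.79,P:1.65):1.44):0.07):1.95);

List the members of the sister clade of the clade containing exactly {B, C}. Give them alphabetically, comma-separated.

H, O

The clade containing exactly {B, C} attaches to the tree at the node subtending ((O,H),(C,B)).
The other lineage descending from that same node — the sister group — is (O,H); its 2 tips in alphabetical order are the answer.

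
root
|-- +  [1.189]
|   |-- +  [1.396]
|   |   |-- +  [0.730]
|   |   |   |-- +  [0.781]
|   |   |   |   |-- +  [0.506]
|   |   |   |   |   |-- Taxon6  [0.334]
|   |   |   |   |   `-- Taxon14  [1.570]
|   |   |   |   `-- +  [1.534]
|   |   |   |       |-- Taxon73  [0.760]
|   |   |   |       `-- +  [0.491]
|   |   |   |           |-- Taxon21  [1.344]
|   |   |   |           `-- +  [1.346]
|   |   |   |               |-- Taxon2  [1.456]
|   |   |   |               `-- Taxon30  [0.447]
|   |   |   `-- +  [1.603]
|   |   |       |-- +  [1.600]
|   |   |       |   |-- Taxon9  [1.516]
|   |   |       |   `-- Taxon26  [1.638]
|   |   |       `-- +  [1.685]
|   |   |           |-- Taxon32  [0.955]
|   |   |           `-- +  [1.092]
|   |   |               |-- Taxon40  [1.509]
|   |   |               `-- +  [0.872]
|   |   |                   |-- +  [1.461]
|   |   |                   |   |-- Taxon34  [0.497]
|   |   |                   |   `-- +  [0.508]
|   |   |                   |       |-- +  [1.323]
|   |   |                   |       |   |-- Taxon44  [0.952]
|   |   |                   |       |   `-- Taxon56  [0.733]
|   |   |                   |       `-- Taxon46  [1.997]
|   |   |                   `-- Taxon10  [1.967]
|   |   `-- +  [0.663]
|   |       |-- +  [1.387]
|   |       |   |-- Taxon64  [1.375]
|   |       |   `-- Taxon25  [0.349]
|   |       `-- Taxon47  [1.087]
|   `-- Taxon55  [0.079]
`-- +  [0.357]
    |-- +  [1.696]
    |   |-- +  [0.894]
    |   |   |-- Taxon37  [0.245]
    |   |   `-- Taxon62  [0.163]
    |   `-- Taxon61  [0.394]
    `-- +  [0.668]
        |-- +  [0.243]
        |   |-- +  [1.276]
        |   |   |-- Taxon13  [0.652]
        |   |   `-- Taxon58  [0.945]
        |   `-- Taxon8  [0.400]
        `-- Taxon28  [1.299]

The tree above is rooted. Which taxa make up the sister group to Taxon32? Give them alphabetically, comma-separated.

Taxon10, Taxon34, Taxon40, Taxon44, Taxon46, Taxon56

Taxon32 attaches to the tree at the node subtending (Taxon32,(Taxon40,((Taxon34,((Taxon44,Taxon56),Taxon46)),Taxon10))).
The other lineage descending from that same node — the sister group — is (Taxon40,((Taxon34,((Taxon44,Taxon56),Taxon46)),Taxon10)); its 6 tips in alphabetical order are the answer.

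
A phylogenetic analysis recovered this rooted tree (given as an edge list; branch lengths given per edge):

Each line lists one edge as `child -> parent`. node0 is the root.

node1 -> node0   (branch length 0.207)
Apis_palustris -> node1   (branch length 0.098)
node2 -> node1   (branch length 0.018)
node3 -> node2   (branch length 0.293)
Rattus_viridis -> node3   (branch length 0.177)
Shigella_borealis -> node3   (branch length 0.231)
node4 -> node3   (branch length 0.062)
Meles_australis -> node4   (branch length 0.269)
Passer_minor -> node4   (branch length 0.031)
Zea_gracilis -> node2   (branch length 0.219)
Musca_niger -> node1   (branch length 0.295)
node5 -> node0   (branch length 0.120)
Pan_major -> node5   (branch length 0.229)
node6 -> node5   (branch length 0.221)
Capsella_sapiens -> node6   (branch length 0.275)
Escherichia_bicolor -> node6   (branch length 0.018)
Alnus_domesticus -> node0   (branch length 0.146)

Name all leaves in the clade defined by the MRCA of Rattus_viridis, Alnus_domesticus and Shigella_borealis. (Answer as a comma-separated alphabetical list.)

Alnus_domesticus, Apis_palustris, Capsella_sapiens, Escherichia_bicolor, Meles_australis, Musca_niger, Pan_major, Passer_minor, Rattus_viridis, Shigella_borealis, Zea_gracilis

Tracing Rattus_viridis: it sits inside (Rattus_viridis,Shigella_borealis,(Meles_australis,Passer_minor)).
Tracing Alnus_domesticus: it attaches directly to the root.
Tracing Shigella_borealis: it sits inside (Rattus_viridis,Shigella_borealis,(Meles_australis,Passer_minor)).
The smallest clade enclosing all 3 is the whole tree (their MRCA is the root), so the answer is all 11 tips in alphabetical order.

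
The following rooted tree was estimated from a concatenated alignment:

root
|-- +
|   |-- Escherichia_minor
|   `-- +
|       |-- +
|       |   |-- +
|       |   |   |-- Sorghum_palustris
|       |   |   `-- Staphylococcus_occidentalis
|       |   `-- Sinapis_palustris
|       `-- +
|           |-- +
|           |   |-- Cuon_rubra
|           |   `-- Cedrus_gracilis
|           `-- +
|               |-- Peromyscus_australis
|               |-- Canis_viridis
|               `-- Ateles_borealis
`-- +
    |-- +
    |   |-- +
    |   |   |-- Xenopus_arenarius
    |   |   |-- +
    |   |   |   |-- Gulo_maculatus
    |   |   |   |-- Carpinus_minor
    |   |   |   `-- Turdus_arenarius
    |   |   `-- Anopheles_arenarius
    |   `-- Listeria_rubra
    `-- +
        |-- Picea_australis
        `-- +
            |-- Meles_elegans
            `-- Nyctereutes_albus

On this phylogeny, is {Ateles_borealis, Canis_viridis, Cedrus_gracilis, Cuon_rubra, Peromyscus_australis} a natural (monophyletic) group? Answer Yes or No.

The most recent common ancestor of these taxa subtends ((Cuon_rubra,Cedrus_gracilis),(Peromyscus_australis,Canis_viridis,Ateles_borealis)).
That clade has exactly 5 tips — every listed taxon and nothing else — so the group is monophyletic.

Yes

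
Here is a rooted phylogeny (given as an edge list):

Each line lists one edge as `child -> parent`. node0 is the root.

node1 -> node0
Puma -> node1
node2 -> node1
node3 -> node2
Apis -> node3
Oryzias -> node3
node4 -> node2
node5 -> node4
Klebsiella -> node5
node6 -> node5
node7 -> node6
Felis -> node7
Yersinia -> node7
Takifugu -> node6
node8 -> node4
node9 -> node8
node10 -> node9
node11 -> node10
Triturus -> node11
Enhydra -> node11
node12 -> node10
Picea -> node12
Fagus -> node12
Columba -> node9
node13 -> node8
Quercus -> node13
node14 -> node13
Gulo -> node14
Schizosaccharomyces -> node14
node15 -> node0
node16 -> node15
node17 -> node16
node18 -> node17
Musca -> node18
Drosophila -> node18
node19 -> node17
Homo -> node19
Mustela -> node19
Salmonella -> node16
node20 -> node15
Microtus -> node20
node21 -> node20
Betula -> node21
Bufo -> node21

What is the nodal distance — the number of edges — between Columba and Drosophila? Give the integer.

11

The MRCA of Columba and Drosophila is the root of the tree.
From Columba up to that node: 6 branches. From Drosophila up to the same node: 5 branches. Total: 6 + 5 = 11.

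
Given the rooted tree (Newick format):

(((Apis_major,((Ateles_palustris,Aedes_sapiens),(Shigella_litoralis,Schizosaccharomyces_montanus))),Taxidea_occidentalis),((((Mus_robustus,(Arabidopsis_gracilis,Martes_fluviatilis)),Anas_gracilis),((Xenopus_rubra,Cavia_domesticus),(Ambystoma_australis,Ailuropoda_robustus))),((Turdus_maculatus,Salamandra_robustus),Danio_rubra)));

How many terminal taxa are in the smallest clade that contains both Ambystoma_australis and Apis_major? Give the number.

17

The MRCA of Ambystoma_australis and Apis_major is the root, so the clade is the entire tree.
That clade contains 17 terminal taxa: Aedes_sapiens, Ailuropoda_robustus, Ambystoma_australis, Anas_gracilis, Apis_major, Arabidopsis_gracilis, Ateles_palustris, Cavia_domesticus, Danio_rubra, Martes_fluviatilis, Mus_robustus, Salamandra_robustus, Schizosaccharomyces_montanus, Shigella_litoralis, Taxidea_occidentalis, Turdus_maculatus, Xenopus_rubra.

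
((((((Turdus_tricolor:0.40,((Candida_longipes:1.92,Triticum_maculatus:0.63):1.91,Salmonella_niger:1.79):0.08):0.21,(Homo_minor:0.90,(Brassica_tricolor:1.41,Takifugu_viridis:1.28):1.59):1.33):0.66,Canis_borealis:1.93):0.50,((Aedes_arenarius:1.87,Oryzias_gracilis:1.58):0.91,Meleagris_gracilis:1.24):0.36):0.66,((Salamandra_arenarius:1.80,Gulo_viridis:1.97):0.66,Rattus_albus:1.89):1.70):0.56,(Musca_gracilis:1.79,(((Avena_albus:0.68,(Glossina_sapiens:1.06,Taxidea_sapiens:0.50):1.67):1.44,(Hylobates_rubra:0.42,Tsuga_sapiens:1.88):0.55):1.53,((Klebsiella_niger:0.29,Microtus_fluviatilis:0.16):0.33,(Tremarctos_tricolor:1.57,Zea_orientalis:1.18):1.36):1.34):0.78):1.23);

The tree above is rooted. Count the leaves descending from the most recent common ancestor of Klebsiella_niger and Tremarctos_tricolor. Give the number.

The MRCA of Klebsiella_niger and Tremarctos_tricolor is the node subtending ((Klebsiella_niger,Microtus_fluviatilis),(Tremarctos_tricolor,Zea_orientalis)).
That clade contains 4 terminal taxa: Klebsiella_niger, Microtus_fluviatilis, Tremarctos_tricolor, Zea_orientalis.

4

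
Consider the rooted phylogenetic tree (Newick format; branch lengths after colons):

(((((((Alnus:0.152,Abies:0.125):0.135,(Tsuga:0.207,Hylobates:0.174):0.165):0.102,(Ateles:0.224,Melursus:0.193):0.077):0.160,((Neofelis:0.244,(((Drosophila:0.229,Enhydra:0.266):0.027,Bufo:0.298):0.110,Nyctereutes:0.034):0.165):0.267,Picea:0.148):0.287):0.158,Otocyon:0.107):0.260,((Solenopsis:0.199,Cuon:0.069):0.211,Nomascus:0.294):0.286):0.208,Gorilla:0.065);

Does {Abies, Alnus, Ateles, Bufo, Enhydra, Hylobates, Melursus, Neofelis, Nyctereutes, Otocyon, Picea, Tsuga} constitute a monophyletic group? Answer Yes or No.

No

The MRCA of the listed taxa subtends (((((Alnus,Abies),(Tsuga,Hylobates)),(Ateles,Melursus)),((Neofelis,(((Drosophila,Enhydra),Bufo),Nyctereutes)),Picea)),Otocyon).
That clade also contains Drosophila, which is not in the proposed group, so the group is not monophyletic.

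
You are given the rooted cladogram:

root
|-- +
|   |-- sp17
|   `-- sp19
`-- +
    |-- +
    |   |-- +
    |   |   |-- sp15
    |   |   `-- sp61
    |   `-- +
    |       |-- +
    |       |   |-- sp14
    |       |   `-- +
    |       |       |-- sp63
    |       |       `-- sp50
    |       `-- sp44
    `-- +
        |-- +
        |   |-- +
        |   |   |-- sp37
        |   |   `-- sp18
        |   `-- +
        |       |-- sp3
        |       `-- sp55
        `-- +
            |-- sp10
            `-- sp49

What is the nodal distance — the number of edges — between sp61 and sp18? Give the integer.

7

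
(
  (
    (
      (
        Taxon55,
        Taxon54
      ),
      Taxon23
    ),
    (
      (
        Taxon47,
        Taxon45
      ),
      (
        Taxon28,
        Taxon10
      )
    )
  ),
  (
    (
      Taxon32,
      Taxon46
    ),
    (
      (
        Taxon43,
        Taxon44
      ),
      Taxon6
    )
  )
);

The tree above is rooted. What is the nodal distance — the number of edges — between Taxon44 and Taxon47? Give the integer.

The MRCA of Taxon44 and Taxon47 is the root of the tree.
From Taxon44 up to that node: 4 branches. From Taxon47 up to the same node: 4 branches. Total: 4 + 4 = 8.

8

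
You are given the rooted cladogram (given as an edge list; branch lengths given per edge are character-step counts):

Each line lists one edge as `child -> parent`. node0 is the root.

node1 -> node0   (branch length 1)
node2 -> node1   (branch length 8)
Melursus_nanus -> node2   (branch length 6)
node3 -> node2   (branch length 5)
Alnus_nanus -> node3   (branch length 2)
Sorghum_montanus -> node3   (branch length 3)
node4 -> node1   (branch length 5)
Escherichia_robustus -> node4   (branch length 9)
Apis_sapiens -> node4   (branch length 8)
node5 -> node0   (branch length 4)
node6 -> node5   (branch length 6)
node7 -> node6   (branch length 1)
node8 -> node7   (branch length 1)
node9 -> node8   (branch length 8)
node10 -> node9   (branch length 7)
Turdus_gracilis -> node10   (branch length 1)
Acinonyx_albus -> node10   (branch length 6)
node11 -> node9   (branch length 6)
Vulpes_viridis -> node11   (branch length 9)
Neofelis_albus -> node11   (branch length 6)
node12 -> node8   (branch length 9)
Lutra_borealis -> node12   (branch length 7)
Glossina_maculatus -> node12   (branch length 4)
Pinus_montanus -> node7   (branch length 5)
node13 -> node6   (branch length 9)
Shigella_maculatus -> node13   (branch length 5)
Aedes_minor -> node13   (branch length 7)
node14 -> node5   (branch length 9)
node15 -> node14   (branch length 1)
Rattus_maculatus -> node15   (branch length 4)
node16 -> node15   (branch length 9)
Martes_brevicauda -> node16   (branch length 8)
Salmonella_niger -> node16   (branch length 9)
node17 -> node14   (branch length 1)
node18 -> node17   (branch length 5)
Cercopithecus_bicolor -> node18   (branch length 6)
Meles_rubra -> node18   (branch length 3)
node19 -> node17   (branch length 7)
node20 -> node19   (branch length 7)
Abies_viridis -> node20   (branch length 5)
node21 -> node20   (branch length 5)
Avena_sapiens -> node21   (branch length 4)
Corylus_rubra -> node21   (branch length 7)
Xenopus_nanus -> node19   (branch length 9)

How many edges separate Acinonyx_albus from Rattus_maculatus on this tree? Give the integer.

9

The MRCA of Acinonyx_albus and Rattus_maculatus is the node subtending ((((((Turdus_gracilis,Acinonyx_albus),(Vulpes_viridis,Neofelis_albus)),(Lutra_borealis,Glossina_maculatus)),Pinus_montanus),(Shigella_maculatus,Aedes_minor)),((Rattus_maculatus,(Martes_brevicauda,Salmonella_niger)),((Cercopithecus_bicolor,Meles_rubra),((Abies_viridis,(Avena_sapiens,Corylus_rubra)),Xenopus_nanus)))).
From Acinonyx_albus up to that node: 6 branches. From Rattus_maculatus up to the same node: 3 branches. Total: 6 + 3 = 9.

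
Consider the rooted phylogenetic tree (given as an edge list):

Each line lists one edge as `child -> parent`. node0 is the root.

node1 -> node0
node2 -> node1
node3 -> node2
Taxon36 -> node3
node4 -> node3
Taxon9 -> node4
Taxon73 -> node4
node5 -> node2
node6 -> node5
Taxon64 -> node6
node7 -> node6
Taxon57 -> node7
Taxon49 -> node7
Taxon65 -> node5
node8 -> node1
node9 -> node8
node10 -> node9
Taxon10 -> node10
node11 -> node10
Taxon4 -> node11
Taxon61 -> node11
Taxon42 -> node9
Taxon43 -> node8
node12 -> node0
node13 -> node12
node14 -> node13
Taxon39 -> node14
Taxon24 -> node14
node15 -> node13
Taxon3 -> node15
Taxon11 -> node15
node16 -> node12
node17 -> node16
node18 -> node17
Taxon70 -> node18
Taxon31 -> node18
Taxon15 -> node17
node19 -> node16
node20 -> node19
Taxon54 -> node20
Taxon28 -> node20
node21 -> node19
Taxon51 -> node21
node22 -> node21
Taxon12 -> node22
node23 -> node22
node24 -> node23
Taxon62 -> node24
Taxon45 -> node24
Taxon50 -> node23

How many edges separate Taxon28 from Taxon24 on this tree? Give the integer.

7

The MRCA of Taxon28 and Taxon24 is the node subtending (((Taxon39,Taxon24),(Taxon3,Taxon11)),(((Taxon70,Taxon31),Taxon15),((Taxon54,Taxon28),(Taxon51,(Taxon12,((Taxon62,Taxon45),Taxon50)))))).
From Taxon28 up to that node: 4 branches. From Taxon24 up to the same node: 3 branches. Total: 4 + 3 = 7.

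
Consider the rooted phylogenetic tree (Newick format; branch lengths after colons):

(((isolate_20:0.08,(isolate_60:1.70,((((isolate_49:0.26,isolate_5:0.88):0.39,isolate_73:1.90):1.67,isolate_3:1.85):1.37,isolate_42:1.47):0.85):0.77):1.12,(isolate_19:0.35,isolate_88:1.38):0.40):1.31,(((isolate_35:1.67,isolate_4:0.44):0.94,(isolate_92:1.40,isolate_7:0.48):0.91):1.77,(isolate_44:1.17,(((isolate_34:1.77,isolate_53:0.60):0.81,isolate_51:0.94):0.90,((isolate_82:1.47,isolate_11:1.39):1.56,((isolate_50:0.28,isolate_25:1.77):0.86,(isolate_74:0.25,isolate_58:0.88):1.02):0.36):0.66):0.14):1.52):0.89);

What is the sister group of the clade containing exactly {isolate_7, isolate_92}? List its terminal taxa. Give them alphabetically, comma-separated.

isolate_35, isolate_4

The clade containing exactly {isolate_7, isolate_92} attaches to the tree at the node subtending ((isolate_35,isolate_4),(isolate_92,isolate_7)).
The other lineage descending from that same node — the sister group — is (isolate_35,isolate_4); its 2 tips in alphabetical order are the answer.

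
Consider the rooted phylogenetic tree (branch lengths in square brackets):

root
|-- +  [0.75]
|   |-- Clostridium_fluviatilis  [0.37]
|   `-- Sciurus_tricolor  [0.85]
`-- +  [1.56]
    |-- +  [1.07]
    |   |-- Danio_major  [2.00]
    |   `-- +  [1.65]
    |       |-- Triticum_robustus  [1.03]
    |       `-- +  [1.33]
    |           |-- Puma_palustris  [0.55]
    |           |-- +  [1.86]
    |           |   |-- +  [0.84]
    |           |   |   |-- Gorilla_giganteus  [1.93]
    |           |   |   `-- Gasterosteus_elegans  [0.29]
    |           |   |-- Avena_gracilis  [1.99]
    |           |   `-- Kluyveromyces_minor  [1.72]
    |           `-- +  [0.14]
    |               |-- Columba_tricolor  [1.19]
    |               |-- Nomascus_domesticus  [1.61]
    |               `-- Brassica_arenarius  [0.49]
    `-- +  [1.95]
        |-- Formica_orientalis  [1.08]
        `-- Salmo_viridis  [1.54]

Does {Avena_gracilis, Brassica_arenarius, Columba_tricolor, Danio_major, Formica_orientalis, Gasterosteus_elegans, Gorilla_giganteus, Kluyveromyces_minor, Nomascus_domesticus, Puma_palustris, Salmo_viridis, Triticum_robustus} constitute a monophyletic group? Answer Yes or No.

Yes

The most recent common ancestor of these taxa subtends ((Danio_major,(Triticum_robustus,(Puma_palustris,((Gorilla_giganteus,Gasterosteus_elegans),Avena_gracilis,Kluyveromyces_minor),(Columba_tricolor,Nomascus_domesticus,Brassica_arenarius)))),(Formica_orientalis,Salmo_viridis)).
That clade has exactly 12 tips — every listed taxon and nothing else — so the group is monophyletic.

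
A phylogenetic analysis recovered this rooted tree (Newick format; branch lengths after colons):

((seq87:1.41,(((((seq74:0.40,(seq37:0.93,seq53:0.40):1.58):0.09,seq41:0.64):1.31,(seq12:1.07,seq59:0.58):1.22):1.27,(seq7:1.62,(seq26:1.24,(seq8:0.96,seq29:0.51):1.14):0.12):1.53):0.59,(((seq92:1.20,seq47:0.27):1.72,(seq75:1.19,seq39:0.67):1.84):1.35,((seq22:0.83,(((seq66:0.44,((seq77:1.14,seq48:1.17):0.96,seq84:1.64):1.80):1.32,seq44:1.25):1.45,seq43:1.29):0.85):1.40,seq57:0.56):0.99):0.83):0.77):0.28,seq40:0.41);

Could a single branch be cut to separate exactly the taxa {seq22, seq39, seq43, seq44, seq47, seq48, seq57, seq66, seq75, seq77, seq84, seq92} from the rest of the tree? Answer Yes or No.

The most recent common ancestor of these taxa subtends (((seq92,seq47),(seq75,seq39)),((seq22,(((seq66,((seq77,seq48),seq84)),seq44),seq43)),seq57)).
That clade has exactly 12 tips — every listed taxon and nothing else — so the group is monophyletic.

Yes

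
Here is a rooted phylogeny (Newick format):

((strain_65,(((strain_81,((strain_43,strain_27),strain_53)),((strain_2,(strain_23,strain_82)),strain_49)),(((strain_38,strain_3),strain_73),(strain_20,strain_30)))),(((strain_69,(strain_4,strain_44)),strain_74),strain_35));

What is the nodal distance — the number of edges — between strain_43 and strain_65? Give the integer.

The MRCA of strain_43 and strain_65 is the node subtending (strain_65,(((strain_81,((strain_43,strain_27),strain_53)),((strain_2,(strain_23,strain_82)),strain_49)),(((strain_38,strain_3),strain_73),(strain_20,strain_30)))).
From strain_43 up to that node: 6 branches. From strain_65 up to the same node: 1 branch. Total: 6 + 1 = 7.

7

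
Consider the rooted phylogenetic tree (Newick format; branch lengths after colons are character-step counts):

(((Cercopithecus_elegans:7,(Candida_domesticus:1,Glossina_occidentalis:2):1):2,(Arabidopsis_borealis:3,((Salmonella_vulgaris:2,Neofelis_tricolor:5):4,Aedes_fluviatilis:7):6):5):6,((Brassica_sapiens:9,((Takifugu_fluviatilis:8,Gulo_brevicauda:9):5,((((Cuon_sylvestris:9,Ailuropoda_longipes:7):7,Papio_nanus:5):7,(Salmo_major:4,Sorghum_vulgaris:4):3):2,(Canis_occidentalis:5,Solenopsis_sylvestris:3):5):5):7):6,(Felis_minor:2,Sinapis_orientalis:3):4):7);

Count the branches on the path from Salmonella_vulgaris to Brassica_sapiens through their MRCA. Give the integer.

The MRCA of Salmonella_vulgaris and Brassica_sapiens is the root of the tree.
From Salmonella_vulgaris up to that node: 5 branches. From Brassica_sapiens up to the same node: 3 branches. Total: 5 + 3 = 8.

8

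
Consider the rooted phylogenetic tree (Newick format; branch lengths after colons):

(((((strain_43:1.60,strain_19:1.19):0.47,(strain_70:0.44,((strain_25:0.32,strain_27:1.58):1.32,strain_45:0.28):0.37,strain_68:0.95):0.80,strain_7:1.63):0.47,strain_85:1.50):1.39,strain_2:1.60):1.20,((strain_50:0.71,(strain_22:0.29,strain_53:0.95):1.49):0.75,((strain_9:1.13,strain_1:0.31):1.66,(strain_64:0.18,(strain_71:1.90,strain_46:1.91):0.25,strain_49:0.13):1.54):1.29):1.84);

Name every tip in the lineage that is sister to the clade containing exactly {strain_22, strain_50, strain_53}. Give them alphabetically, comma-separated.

strain_1, strain_46, strain_49, strain_64, strain_71, strain_9

The clade containing exactly {strain_22, strain_50, strain_53} attaches to the tree at the node subtending ((strain_50,(strain_22,strain_53)),((strain_9,strain_1),(strain_64,(strain_71,strain_46),strain_49))).
The other lineage descending from that same node — the sister group — is ((strain_9,strain_1),(strain_64,(strain_71,strain_46),strain_49)); its 6 tips in alphabetical order are the answer.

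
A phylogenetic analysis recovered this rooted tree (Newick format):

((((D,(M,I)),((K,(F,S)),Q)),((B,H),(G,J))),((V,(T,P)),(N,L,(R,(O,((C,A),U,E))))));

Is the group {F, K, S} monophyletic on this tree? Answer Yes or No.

The most recent common ancestor of these taxa subtends (K,(F,S)).
That clade has exactly 3 tips — every listed taxon and nothing else — so the group is monophyletic.

Yes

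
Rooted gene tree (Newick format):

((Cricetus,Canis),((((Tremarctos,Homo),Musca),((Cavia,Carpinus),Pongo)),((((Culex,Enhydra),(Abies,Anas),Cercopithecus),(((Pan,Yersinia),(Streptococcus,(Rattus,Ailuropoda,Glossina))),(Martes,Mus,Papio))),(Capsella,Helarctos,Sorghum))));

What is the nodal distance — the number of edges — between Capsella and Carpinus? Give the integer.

7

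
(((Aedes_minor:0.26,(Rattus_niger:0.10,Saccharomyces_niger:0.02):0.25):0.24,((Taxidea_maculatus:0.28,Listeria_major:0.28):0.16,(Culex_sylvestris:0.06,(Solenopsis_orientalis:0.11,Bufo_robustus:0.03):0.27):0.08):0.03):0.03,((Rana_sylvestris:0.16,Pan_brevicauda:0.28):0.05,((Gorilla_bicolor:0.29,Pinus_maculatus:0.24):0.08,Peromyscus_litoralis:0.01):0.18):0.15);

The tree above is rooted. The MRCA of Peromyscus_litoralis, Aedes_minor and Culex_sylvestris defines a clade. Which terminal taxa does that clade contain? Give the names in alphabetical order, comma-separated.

Tracing Peromyscus_litoralis: it sits inside ((Gorilla_bicolor,Pinus_maculatus),Peromyscus_litoralis).
Tracing Aedes_minor: it sits inside (Aedes_minor,(Rattus_niger,Saccharomyces_niger)).
Tracing Culex_sylvestris: it sits inside (Culex_sylvestris,(Solenopsis_orientalis,Bufo_robustus)).
The smallest clade enclosing all 3 is the whole tree (their MRCA is the root), so the answer is all 13 tips in alphabetical order.

Aedes_minor, Bufo_robustus, Culex_sylvestris, Gorilla_bicolor, Listeria_major, Pan_brevicauda, Peromyscus_litoralis, Pinus_maculatus, Rana_sylvestris, Rattus_niger, Saccharomyces_niger, Solenopsis_orientalis, Taxidea_maculatus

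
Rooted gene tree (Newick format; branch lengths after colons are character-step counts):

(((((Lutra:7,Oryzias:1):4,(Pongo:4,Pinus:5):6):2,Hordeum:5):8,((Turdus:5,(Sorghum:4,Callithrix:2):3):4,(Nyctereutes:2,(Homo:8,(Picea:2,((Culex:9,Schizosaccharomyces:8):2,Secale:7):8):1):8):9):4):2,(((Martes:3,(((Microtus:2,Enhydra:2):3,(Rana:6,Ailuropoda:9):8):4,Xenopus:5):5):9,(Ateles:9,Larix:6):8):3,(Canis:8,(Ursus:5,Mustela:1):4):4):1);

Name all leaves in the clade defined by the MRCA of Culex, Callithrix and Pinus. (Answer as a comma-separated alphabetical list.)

Tracing Culex: it sits inside (Culex,Schizosaccharomyces).
Tracing Callithrix: it sits inside (Sorghum,Callithrix).
Tracing Pinus: it sits inside (Pongo,Pinus).
The smallest clade enclosing all 3 is ((((Lutra,Oryzias),(Pongo,Pinus)),Hordeum),((Turdus,(Sorghum,Callithrix)),(Nyctereutes,(Homo,(Picea,((Culex,Schizosaccharomyces),Secale)))))); the answer is its 14 terminal taxa in alphabetical order.

Callithrix, Culex, Homo, Hordeum, Lutra, Nyctereutes, Oryzias, Picea, Pinus, Pongo, Schizosaccharomyces, Secale, Sorghum, Turdus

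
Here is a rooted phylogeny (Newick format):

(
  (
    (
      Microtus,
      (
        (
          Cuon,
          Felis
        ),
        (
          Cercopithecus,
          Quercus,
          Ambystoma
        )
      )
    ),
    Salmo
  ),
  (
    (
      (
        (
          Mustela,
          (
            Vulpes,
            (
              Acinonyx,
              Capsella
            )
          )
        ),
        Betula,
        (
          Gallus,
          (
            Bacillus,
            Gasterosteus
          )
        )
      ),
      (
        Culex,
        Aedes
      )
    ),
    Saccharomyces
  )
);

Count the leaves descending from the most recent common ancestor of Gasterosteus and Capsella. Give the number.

The MRCA of Gasterosteus and Capsella is the node subtending ((Mustela,(Vulpes,(Acinonyx,Capsella))),Betula,(Gallus,(Bacillus,Gasterosteus))).
That clade contains 8 terminal taxa: Acinonyx, Bacillus, Betula, Capsella, Gallus, Gasterosteus, Mustela, Vulpes.

8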